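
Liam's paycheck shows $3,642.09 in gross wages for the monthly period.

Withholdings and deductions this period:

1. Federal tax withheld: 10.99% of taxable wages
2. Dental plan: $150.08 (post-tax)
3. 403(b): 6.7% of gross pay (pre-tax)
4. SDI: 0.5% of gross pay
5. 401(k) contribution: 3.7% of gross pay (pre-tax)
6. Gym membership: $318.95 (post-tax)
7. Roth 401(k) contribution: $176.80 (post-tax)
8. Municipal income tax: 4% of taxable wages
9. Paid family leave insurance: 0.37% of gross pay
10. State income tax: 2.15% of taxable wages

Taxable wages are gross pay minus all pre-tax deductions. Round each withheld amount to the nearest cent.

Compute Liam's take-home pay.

401(k) contribution: $3,642.09 × 0.037 = $134.76
403(b): $3,642.09 × 0.067 = $244.02
Pre-tax total = $134.76 + $244.02 = $378.78
Taxable wages = $3,642.09 − $378.78 = $3,263.31
State income tax: $3,263.31 × 0.0215 = $70.16
Federal tax withheld: $3,263.31 × 0.1099 = $358.64
Municipal income tax: $3,263.31 × 0.04 = $130.53
SDI: $3,642.09 × 0.005 = $18.21
Paid family leave insurance: $3,642.09 × 0.0037 = $13.48
Gym membership: $318.95
Roth 401(k) contribution: $176.80
Dental plan: $150.08
Total deductions = $134.76 + $244.02 + $70.16 + $358.64 + $130.53 + $18.21 + $13.48 + $318.95 + $176.80 + $150.08 = $1,615.63
Net pay = $3,642.09 − $1,615.63 = $2,026.46

$2,026.46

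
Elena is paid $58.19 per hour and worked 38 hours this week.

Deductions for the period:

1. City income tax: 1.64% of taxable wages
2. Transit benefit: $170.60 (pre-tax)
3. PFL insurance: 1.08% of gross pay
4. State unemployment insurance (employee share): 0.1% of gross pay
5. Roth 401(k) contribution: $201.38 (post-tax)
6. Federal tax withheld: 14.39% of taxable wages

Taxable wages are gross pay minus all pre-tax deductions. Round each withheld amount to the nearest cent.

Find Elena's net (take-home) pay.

Gross pay: 38 × $58.19 = $2211.22
Transit benefit: $170.60
Taxable wages = $2211.22 − $170.60 = $2040.62
City income tax: $2040.62 × 0.0164 = $33.47
Federal tax withheld: $2040.62 × 0.1439 = $293.65
State unemployment insurance (employee share): $2211.22 × 0.001 = $2.21
PFL insurance: $2211.22 × 0.0108 = $23.88
Roth 401(k) contribution: $201.38
Total deductions = $170.60 + $33.47 + $293.65 + $2.21 + $23.88 + $201.38 = $725.19
Net pay = $2211.22 − $725.19 = $1486.03

$1486.03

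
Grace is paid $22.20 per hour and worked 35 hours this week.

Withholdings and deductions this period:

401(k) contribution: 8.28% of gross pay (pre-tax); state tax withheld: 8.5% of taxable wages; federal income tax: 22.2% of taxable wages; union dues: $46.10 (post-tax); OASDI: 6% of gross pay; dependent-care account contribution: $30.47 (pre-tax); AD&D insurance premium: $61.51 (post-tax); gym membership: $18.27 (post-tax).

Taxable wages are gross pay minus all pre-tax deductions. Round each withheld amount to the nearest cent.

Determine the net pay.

$300.25

Gross pay: 35 × $22.20 = $777.00
Dependent-care account contribution: $30.47
401(k) contribution: $777.00 × 0.0828 = $64.34
Pre-tax total = $30.47 + $64.34 = $94.81
Taxable wages = $777.00 − $94.81 = $682.19
State tax withheld: $682.19 × 0.085 = $57.99
Federal income tax: $682.19 × 0.222 = $151.45
OASDI: $777.00 × 0.06 = $46.62
AD&D insurance premium: $61.51
Gym membership: $18.27
Union dues: $46.10
Total deductions = $30.47 + $64.34 + $57.99 + $151.45 + $46.62 + $61.51 + $18.27 + $46.10 = $476.75
Net pay = $777.00 − $476.75 = $300.25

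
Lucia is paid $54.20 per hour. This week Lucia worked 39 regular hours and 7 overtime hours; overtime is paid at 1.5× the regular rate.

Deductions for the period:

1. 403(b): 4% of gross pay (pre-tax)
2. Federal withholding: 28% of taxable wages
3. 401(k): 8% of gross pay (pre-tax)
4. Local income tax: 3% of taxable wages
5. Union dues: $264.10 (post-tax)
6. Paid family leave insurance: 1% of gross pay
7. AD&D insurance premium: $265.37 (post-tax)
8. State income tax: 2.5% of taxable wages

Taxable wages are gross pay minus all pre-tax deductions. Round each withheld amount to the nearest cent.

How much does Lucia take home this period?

$1013.73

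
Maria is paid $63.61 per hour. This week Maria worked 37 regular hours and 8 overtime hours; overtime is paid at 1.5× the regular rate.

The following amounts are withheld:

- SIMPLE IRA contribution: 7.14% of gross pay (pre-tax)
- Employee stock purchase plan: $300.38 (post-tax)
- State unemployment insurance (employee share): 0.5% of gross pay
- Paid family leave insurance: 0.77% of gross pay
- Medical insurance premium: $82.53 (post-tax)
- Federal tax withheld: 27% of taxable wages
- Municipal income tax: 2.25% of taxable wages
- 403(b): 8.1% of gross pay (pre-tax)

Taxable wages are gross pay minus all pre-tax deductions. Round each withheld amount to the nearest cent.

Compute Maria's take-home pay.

$1,446.64

Regular pay: 37 × $63.61 = $2,353.57
Overtime pay: 8 × $63.61 × 1.5 = $763.32
Gross pay = $2,353.57 + $763.32 = $3,116.89
403(b): $3,116.89 × 0.081 = $252.47
SIMPLE IRA contribution: $3,116.89 × 0.0714 = $222.55
Pre-tax total = $252.47 + $222.55 = $475.02
Taxable wages = $3,116.89 − $475.02 = $2,641.87
Federal tax withheld: $2,641.87 × 0.27 = $713.30
Municipal income tax: $2,641.87 × 0.0225 = $59.44
State unemployment insurance (employee share): $3,116.89 × 0.005 = $15.58
Paid family leave insurance: $3,116.89 × 0.0077 = $24.00
Employee stock purchase plan: $300.38
Medical insurance premium: $82.53
Total deductions = $252.47 + $222.55 + $713.30 + $59.44 + $15.58 + $24.00 + $300.38 + $82.53 = $1,670.25
Net pay = $3,116.89 − $1,670.25 = $1,446.64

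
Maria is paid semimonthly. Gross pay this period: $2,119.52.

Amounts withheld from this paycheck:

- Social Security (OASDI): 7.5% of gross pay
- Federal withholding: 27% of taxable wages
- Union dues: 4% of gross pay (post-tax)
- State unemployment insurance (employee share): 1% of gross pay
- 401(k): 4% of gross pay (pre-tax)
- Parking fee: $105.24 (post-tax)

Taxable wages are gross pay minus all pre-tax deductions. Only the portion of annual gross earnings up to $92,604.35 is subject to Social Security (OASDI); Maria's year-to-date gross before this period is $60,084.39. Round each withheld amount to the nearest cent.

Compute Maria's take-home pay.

$1,115.18

401(k): $2,119.52 × 0.04 = $84.78
Taxable wages = $2,119.52 − $84.78 = $2,034.74
Federal withholding: $2,034.74 × 0.27 = $549.38
Social Security (OASDI): cap not yet reached, full $2,119.52 is subject → $2,119.52 × 0.075 = $158.96
State unemployment insurance (employee share): $2,119.52 × 0.01 = $21.20
Parking fee: $105.24
Union dues: $2,119.52 × 0.04 = $84.78
Total deductions = $84.78 + $549.38 + $158.96 + $21.20 + $105.24 + $84.78 = $1,004.34
Net pay = $2,119.52 − $1,004.34 = $1,115.18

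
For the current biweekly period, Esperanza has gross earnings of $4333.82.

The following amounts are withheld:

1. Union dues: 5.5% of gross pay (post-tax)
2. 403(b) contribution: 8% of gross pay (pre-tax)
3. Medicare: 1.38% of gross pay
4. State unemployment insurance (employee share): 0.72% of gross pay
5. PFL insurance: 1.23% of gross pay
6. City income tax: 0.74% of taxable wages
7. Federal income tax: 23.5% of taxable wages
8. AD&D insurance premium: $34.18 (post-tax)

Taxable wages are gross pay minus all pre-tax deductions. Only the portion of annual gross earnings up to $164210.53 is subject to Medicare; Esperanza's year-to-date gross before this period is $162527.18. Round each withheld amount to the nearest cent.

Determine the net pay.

$2640.36

403(b) contribution: $4333.82 × 0.08 = $346.71
Taxable wages = $4333.82 − $346.71 = $3987.11
Federal income tax: $3987.11 × 0.235 = $936.97
City income tax: $3987.11 × 0.0074 = $29.50
PFL insurance: $4333.82 × 0.0123 = $53.31
Medicare: only $164210.53 − $162527.18 = $1683.35 of this check is subject → $1683.35 × 0.0138 = $23.23
State unemployment insurance (employee share): $4333.82 × 0.0072 = $31.20
Union dues: $4333.82 × 0.055 = $238.36
AD&D insurance premium: $34.18
Total deductions = $346.71 + $936.97 + $29.50 + $53.31 + $23.23 + $31.20 + $238.36 + $34.18 = $1693.46
Net pay = $4333.82 − $1693.46 = $2640.36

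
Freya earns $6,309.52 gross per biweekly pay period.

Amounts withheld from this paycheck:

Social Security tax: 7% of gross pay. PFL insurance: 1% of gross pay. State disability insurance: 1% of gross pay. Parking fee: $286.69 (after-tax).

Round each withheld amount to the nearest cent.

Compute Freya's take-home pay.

Social Security tax: $6,309.52 × 0.07 = $441.67
PFL insurance: $6,309.52 × 0.01 = $63.10
State disability insurance: $6,309.52 × 0.01 = $63.10
Parking fee: $286.69
Total deductions = $441.67 + $63.10 + $63.10 + $286.69 = $854.56
Net pay = $6,309.52 − $854.56 = $5,454.96

$5,454.96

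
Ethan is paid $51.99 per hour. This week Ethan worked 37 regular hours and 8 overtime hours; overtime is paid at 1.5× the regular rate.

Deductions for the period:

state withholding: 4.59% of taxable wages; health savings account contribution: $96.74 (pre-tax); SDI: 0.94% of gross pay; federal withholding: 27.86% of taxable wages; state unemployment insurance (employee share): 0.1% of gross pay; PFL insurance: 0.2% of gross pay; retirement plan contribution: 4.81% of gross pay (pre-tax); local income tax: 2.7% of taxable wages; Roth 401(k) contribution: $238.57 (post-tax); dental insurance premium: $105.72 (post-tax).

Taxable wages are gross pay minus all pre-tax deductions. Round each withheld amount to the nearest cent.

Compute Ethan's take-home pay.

$1,133.97

Regular pay: 37 × $51.99 = $1,923.63
Overtime pay: 8 × $51.99 × 1.5 = $623.88
Gross pay = $1,923.63 + $623.88 = $2,547.51
Health savings account contribution: $96.74
Retirement plan contribution: $2,547.51 × 0.0481 = $122.54
Pre-tax total = $96.74 + $122.54 = $219.28
Taxable wages = $2,547.51 − $219.28 = $2,328.23
Local income tax: $2,328.23 × 0.027 = $62.86
State withholding: $2,328.23 × 0.0459 = $106.87
Federal withholding: $2,328.23 × 0.2786 = $648.64
State unemployment insurance (employee share): $2,547.51 × 0.001 = $2.55
PFL insurance: $2,547.51 × 0.002 = $5.10
SDI: $2,547.51 × 0.0094 = $23.95
Roth 401(k) contribution: $238.57
Dental insurance premium: $105.72
Total deductions = $96.74 + $122.54 + $62.86 + $106.87 + $648.64 + $2.55 + $5.10 + $23.95 + $238.57 + $105.72 = $1,413.54
Net pay = $2,547.51 − $1,413.54 = $1,133.97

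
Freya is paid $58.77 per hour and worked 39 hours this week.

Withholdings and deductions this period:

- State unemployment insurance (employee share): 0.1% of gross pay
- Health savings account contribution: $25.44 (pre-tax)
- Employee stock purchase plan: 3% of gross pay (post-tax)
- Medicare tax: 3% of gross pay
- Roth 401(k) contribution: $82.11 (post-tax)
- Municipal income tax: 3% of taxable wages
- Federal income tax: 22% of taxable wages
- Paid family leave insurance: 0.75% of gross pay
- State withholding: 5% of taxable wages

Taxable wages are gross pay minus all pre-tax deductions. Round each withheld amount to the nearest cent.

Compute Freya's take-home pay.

Gross pay: 39 × $58.77 = $2,292.03
Health savings account contribution: $25.44
Taxable wages = $2,292.03 − $25.44 = $2,266.59
Federal income tax: $2,266.59 × 0.22 = $498.65
Municipal income tax: $2,266.59 × 0.03 = $68.00
State withholding: $2,266.59 × 0.05 = $113.33
Paid family leave insurance: $2,292.03 × 0.0075 = $17.19
Medicare tax: $2,292.03 × 0.03 = $68.76
State unemployment insurance (employee share): $2,292.03 × 0.001 = $2.29
Employee stock purchase plan: $2,292.03 × 0.03 = $68.76
Roth 401(k) contribution: $82.11
Total deductions = $25.44 + $498.65 + $68.00 + $113.33 + $17.19 + $68.76 + $2.29 + $68.76 + $82.11 = $944.53
Net pay = $2,292.03 − $944.53 = $1,347.50

$1,347.50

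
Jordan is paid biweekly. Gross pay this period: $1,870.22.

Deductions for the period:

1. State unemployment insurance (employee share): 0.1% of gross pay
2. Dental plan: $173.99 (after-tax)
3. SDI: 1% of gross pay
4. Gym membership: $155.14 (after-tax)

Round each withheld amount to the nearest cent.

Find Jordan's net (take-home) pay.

$1,520.52

State unemployment insurance (employee share): $1,870.22 × 0.001 = $1.87
SDI: $1,870.22 × 0.01 = $18.70
Gym membership: $155.14
Dental plan: $173.99
Total deductions = $1.87 + $18.70 + $155.14 + $173.99 = $349.70
Net pay = $1,870.22 − $349.70 = $1,520.52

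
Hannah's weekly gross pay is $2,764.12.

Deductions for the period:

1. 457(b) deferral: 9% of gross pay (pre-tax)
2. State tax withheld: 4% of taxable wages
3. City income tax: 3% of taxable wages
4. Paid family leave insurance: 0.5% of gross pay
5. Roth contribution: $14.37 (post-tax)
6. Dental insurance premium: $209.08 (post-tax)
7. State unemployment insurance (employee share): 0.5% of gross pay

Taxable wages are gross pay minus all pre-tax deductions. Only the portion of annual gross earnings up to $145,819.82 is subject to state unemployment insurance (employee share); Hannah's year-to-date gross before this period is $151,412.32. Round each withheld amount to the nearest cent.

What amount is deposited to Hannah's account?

$2,102.01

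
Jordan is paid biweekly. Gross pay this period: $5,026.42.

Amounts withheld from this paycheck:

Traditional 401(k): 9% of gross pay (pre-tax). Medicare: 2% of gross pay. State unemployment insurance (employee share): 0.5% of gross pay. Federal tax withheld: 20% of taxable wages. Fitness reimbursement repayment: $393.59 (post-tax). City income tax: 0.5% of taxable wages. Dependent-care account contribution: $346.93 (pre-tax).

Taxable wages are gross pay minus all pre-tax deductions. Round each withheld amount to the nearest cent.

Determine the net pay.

$2,841.30

Traditional 401(k): $5,026.42 × 0.09 = $452.38
Dependent-care account contribution: $346.93
Pre-tax total = $452.38 + $346.93 = $799.31
Taxable wages = $5,026.42 − $799.31 = $4,227.11
City income tax: $4,227.11 × 0.005 = $21.14
Federal tax withheld: $4,227.11 × 0.2 = $845.42
State unemployment insurance (employee share): $5,026.42 × 0.005 = $25.13
Medicare: $5,026.42 × 0.02 = $100.53
Fitness reimbursement repayment: $393.59
Total deductions = $452.38 + $346.93 + $21.14 + $845.42 + $25.13 + $100.53 + $393.59 = $2,185.12
Net pay = $5,026.42 − $2,185.12 = $2,841.30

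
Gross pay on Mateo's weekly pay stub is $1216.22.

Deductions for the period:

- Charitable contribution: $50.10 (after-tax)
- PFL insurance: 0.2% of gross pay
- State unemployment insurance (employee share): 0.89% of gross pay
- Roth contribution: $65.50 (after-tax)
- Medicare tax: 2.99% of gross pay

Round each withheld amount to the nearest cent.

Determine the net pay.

$1051.01

State unemployment insurance (employee share): $1216.22 × 0.0089 = $10.82
PFL insurance: $1216.22 × 0.002 = $2.43
Medicare tax: $1216.22 × 0.0299 = $36.36
Charitable contribution: $50.10
Roth contribution: $65.50
Total deductions = $10.82 + $2.43 + $36.36 + $50.10 + $65.50 = $165.21
Net pay = $1216.22 − $165.21 = $1051.01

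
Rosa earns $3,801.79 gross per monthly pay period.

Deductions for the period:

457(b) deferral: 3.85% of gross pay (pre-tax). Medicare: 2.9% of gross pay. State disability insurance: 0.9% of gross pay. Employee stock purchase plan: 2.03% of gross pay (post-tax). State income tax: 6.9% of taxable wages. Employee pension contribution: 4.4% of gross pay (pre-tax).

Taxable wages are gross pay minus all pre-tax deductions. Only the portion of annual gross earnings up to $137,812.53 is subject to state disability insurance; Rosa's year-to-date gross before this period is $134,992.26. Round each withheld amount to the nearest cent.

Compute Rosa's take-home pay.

$3,034.65

457(b) deferral: $3,801.79 × 0.0385 = $146.37
Employee pension contribution: $3,801.79 × 0.044 = $167.28
Pre-tax total = $146.37 + $167.28 = $313.65
Taxable wages = $3,801.79 − $313.65 = $3,488.14
State income tax: $3,488.14 × 0.069 = $240.68
State disability insurance: only $137,812.53 − $134,992.26 = $2,820.27 of this check is subject → $2,820.27 × 0.009 = $25.38
Medicare: $3,801.79 × 0.029 = $110.25
Employee stock purchase plan: $3,801.79 × 0.0203 = $77.18
Total deductions = $146.37 + $167.28 + $240.68 + $25.38 + $110.25 + $77.18 = $767.14
Net pay = $3,801.79 − $767.14 = $3,034.65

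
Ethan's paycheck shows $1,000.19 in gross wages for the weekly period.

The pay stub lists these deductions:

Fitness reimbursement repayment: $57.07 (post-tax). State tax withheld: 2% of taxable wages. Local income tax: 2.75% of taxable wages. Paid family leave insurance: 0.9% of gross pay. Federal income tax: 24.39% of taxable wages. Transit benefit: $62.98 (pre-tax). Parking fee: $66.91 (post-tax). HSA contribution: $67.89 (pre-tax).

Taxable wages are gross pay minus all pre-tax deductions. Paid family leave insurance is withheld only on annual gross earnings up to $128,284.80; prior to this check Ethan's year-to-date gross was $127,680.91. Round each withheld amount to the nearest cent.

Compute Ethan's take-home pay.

HSA contribution: $67.89
Transit benefit: $62.98
Pre-tax total = $67.89 + $62.98 = $130.87
Taxable wages = $1,000.19 − $130.87 = $869.32
State tax withheld: $869.32 × 0.02 = $17.39
Federal income tax: $869.32 × 0.2439 = $212.03
Local income tax: $869.32 × 0.0275 = $23.91
Paid family leave insurance: only $128,284.80 − $127,680.91 = $603.89 of this check is subject → $603.89 × 0.009 = $5.44
Fitness reimbursement repayment: $57.07
Parking fee: $66.91
Total deductions = $67.89 + $62.98 + $17.39 + $212.03 + $23.91 + $5.44 + $57.07 + $66.91 = $513.62
Net pay = $1,000.19 − $513.62 = $486.57

$486.57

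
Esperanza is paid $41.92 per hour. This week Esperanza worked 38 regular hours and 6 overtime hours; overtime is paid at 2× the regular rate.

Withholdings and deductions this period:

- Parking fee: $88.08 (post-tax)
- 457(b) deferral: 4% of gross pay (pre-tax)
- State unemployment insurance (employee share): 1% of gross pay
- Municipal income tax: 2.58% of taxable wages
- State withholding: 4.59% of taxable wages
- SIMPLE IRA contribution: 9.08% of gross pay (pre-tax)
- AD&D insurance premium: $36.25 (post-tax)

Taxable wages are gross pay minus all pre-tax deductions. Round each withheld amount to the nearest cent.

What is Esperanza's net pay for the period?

$1,545.93

Regular pay: 38 × $41.92 = $1,592.96
Overtime pay: 6 × $41.92 × 2 = $503.04
Gross pay = $1,592.96 + $503.04 = $2,096.00
457(b) deferral: $2,096.00 × 0.04 = $83.84
SIMPLE IRA contribution: $2,096.00 × 0.0908 = $190.32
Pre-tax total = $83.84 + $190.32 = $274.16
Taxable wages = $2,096.00 − $274.16 = $1,821.84
State withholding: $1,821.84 × 0.0459 = $83.62
Municipal income tax: $1,821.84 × 0.0258 = $47.00
State unemployment insurance (employee share): $2,096.00 × 0.01 = $20.96
Parking fee: $88.08
AD&D insurance premium: $36.25
Total deductions = $83.84 + $190.32 + $83.62 + $47.00 + $20.96 + $88.08 + $36.25 = $550.07
Net pay = $2,096.00 − $550.07 = $1,545.93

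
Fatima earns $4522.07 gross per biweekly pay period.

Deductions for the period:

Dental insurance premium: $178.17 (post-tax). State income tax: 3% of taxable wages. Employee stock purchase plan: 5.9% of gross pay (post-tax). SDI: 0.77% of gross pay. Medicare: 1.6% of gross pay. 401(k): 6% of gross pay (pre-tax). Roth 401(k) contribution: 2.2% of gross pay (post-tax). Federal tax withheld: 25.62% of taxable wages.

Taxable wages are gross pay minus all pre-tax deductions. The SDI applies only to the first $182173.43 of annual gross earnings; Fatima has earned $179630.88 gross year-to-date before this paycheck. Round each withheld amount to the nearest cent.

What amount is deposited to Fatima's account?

401(k): $4522.07 × 0.06 = $271.32
Taxable wages = $4522.07 − $271.32 = $4250.75
Federal tax withheld: $4250.75 × 0.2562 = $1089.04
State income tax: $4250.75 × 0.03 = $127.52
Medicare: $4522.07 × 0.016 = $72.35
SDI: only $182173.43 − $179630.88 = $2542.55 of this check is subject → $2542.55 × 0.0077 = $19.58
Roth 401(k) contribution: $4522.07 × 0.022 = $99.49
Employee stock purchase plan: $4522.07 × 0.059 = $266.80
Dental insurance premium: $178.17
Total deductions = $271.32 + $1089.04 + $127.52 + $72.35 + $19.58 + $99.49 + $266.80 + $178.17 = $2124.27
Net pay = $4522.07 − $2124.27 = $2397.80

$2397.80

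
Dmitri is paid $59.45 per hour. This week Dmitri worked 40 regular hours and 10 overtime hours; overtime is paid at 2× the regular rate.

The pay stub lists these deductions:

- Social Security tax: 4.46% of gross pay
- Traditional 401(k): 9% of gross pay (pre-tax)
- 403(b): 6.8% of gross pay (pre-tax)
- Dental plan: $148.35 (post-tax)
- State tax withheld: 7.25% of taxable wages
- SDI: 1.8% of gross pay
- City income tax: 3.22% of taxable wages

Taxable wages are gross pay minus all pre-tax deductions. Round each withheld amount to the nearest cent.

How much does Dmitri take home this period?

$2317.30

Regular pay: 40 × $59.45 = $2378.00
Overtime pay: 10 × $59.45 × 2 = $1189.00
Gross pay = $2378.00 + $1189.00 = $3567.00
Traditional 401(k): $3567.00 × 0.09 = $321.03
403(b): $3567.00 × 0.068 = $242.56
Pre-tax total = $321.03 + $242.56 = $563.59
Taxable wages = $3567.00 − $563.59 = $3003.41
State tax withheld: $3003.41 × 0.0725 = $217.75
City income tax: $3003.41 × 0.0322 = $96.71
SDI: $3567.00 × 0.018 = $64.21
Social Security tax: $3567.00 × 0.0446 = $159.09
Dental plan: $148.35
Total deductions = $321.03 + $242.56 + $217.75 + $96.71 + $64.21 + $159.09 + $148.35 = $1249.70
Net pay = $3567.00 − $1249.70 = $2317.30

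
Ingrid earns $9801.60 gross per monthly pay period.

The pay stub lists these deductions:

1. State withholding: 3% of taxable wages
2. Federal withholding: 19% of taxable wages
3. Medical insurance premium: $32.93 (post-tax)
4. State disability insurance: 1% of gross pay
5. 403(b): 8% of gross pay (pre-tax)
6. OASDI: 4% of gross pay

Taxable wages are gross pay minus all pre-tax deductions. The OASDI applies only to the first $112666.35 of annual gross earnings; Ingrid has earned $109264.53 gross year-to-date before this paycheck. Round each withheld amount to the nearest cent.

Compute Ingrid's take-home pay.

$6766.61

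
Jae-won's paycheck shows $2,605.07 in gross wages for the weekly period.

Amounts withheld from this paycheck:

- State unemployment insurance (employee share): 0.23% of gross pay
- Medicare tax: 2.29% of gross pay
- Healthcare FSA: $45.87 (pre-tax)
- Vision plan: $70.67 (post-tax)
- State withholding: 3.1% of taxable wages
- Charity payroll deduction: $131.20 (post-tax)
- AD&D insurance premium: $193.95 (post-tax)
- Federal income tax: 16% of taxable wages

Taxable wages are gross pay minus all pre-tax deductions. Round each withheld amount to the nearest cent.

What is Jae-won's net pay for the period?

$1,608.92

Healthcare FSA: $45.87
Taxable wages = $2,605.07 − $45.87 = $2,559.20
Federal income tax: $2,559.20 × 0.16 = $409.47
State withholding: $2,559.20 × 0.031 = $79.34
Medicare tax: $2,605.07 × 0.0229 = $59.66
State unemployment insurance (employee share): $2,605.07 × 0.0023 = $5.99
AD&D insurance premium: $193.95
Vision plan: $70.67
Charity payroll deduction: $131.20
Total deductions = $45.87 + $409.47 + $79.34 + $59.66 + $5.99 + $193.95 + $70.67 + $131.20 = $996.15
Net pay = $2,605.07 − $996.15 = $1,608.92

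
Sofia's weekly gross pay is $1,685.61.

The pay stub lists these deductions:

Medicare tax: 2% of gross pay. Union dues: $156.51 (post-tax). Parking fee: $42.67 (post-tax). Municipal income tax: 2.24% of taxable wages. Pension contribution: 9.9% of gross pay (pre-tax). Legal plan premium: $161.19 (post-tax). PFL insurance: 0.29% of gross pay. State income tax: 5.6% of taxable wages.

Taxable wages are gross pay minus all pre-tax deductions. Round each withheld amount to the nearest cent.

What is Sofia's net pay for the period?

$1,000.69

Pension contribution: $1,685.61 × 0.099 = $166.88
Taxable wages = $1,685.61 − $166.88 = $1,518.73
Municipal income tax: $1,518.73 × 0.0224 = $34.02
State income tax: $1,518.73 × 0.056 = $85.05
PFL insurance: $1,685.61 × 0.0029 = $4.89
Medicare tax: $1,685.61 × 0.02 = $33.71
Legal plan premium: $161.19
Parking fee: $42.67
Union dues: $156.51
Total deductions = $166.88 + $34.02 + $85.05 + $4.89 + $33.71 + $161.19 + $42.67 + $156.51 = $684.92
Net pay = $1,685.61 − $684.92 = $1,000.69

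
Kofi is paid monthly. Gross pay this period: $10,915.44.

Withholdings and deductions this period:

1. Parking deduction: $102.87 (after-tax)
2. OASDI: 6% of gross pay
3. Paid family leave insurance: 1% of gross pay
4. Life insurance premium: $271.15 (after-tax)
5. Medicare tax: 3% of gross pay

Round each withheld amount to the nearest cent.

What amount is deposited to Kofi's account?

OASDI: $10,915.44 × 0.06 = $654.93
Medicare tax: $10,915.44 × 0.03 = $327.46
Paid family leave insurance: $10,915.44 × 0.01 = $109.15
Parking deduction: $102.87
Life insurance premium: $271.15
Total deductions = $654.93 + $327.46 + $109.15 + $102.87 + $271.15 = $1,465.56
Net pay = $10,915.44 − $1,465.56 = $9,449.88

$9,449.88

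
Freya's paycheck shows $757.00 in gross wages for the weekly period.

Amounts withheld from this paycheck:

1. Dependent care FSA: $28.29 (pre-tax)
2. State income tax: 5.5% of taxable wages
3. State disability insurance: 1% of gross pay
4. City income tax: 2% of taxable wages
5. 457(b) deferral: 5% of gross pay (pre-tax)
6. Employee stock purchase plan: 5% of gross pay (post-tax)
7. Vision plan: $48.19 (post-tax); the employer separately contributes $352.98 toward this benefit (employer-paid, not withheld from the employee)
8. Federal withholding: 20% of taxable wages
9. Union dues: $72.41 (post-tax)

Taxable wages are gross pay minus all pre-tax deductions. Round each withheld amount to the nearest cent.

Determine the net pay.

Dependent care FSA: $28.29
457(b) deferral: $757.00 × 0.05 = $37.85
Pre-tax total = $28.29 + $37.85 = $66.14
Taxable wages = $757.00 − $66.14 = $690.86
City income tax: $690.86 × 0.02 = $13.82
State income tax: $690.86 × 0.055 = $38.00
Federal withholding: $690.86 × 0.2 = $138.17
State disability insurance: $757.00 × 0.01 = $7.57
Employee stock purchase plan: $757.00 × 0.05 = $37.85
Union dues: $72.41
Vision plan: $48.19
(Employer's $352.98 toward vision plan is not withheld from the employee.)
Total deductions = $28.29 + $37.85 + $13.82 + $38.00 + $138.17 + $7.57 + $37.85 + $72.41 + $48.19 = $422.15
Net pay = $757.00 − $422.15 = $334.85

$334.85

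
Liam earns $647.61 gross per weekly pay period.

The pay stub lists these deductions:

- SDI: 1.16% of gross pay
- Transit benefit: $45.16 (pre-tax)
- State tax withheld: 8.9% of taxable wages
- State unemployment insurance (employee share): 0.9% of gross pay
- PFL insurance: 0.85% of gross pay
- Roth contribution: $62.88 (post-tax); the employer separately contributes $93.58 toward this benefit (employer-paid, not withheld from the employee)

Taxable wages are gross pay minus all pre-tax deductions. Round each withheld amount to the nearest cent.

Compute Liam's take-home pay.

Transit benefit: $45.16
Taxable wages = $647.61 − $45.16 = $602.45
State tax withheld: $602.45 × 0.089 = $53.62
State unemployment insurance (employee share): $647.61 × 0.009 = $5.83
PFL insurance: $647.61 × 0.0085 = $5.50
SDI: $647.61 × 0.0116 = $7.51
Roth contribution: $62.88
(Employer's $93.58 toward Roth contribution is not withheld from the employee.)
Total deductions = $45.16 + $53.62 + $5.83 + $5.50 + $7.51 + $62.88 = $180.50
Net pay = $647.61 − $180.50 = $467.11

$467.11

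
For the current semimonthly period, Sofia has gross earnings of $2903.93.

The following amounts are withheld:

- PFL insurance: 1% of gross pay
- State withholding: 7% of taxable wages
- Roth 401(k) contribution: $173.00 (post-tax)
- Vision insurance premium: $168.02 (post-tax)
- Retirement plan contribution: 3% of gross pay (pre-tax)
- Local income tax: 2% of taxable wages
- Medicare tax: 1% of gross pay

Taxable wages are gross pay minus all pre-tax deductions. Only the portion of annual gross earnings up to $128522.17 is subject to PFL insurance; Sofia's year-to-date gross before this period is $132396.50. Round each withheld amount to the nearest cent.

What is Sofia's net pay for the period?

Retirement plan contribution: $2903.93 × 0.03 = $87.12
Taxable wages = $2903.93 − $87.12 = $2816.81
State withholding: $2816.81 × 0.07 = $197.18
Local income tax: $2816.81 × 0.02 = $56.34
PFL insurance: annual cap $128522.17 already reached (YTD $132396.50), so $0.00
Medicare tax: $2903.93 × 0.01 = $29.04
Vision insurance premium: $168.02
Roth 401(k) contribution: $173.00
Total deductions = $87.12 + $197.18 + $56.34 + $0.00 + $29.04 + $168.02 + $173.00 = $710.70
Net pay = $2903.93 − $710.70 = $2193.23

$2193.23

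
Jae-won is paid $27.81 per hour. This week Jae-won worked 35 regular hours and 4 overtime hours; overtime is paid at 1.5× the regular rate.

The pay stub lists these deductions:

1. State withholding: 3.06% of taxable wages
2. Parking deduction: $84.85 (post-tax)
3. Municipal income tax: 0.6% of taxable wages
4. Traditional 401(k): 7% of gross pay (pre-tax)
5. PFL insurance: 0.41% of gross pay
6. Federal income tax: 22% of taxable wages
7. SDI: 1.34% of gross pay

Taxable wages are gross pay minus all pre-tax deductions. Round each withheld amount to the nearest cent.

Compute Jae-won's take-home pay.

Regular pay: 35 × $27.81 = $973.35
Overtime pay: 4 × $27.81 × 1.5 = $166.86
Gross pay = $973.35 + $166.86 = $1,140.21
Traditional 401(k): $1,140.21 × 0.07 = $79.81
Taxable wages = $1,140.21 − $79.81 = $1,060.40
State withholding: $1,060.40 × 0.0306 = $32.45
Federal income tax: $1,060.40 × 0.22 = $233.29
Municipal income tax: $1,060.40 × 0.006 = $6.36
SDI: $1,140.21 × 0.0134 = $15.28
PFL insurance: $1,140.21 × 0.0041 = $4.67
Parking deduction: $84.85
Total deductions = $79.81 + $32.45 + $233.29 + $6.36 + $15.28 + $4.67 + $84.85 = $456.71
Net pay = $1,140.21 − $456.71 = $683.50

$683.50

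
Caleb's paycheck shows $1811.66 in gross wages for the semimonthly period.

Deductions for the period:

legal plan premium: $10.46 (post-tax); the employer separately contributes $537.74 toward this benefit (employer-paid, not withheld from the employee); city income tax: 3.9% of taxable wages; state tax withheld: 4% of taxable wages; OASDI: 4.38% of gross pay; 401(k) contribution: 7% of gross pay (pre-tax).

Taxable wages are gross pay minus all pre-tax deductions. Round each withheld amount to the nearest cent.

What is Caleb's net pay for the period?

401(k) contribution: $1811.66 × 0.07 = $126.82
Taxable wages = $1811.66 − $126.82 = $1684.84
City income tax: $1684.84 × 0.039 = $65.71
State tax withheld: $1684.84 × 0.04 = $67.39
OASDI: $1811.66 × 0.0438 = $79.35
Legal plan premium: $10.46
(Employer's $537.74 toward legal plan premium is not withheld from the employee.)
Total deductions = $126.82 + $65.71 + $67.39 + $79.35 + $10.46 = $349.73
Net pay = $1811.66 − $349.73 = $1461.93

$1461.93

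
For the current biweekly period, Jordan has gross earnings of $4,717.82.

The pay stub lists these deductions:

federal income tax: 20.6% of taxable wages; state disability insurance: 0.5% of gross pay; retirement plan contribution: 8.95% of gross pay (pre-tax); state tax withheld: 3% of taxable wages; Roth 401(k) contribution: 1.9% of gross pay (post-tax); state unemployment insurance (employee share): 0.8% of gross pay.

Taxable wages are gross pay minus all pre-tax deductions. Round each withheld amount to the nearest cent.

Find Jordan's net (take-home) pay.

$3,130.85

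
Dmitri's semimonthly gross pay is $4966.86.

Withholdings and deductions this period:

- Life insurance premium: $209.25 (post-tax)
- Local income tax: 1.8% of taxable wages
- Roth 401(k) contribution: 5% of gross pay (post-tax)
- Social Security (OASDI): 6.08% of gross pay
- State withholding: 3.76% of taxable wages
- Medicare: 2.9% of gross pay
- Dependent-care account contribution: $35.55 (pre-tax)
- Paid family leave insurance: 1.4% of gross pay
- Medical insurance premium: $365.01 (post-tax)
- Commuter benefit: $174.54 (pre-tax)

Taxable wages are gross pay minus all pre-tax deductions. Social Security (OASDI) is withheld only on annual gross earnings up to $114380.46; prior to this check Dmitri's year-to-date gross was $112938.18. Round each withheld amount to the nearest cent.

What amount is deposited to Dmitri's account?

$3368.43

Commuter benefit: $174.54
Dependent-care account contribution: $35.55
Pre-tax total = $174.54 + $35.55 = $210.09
Taxable wages = $4966.86 − $210.09 = $4756.77
Local income tax: $4756.77 × 0.018 = $85.62
State withholding: $4756.77 × 0.0376 = $178.85
Paid family leave insurance: $4966.86 × 0.014 = $69.54
Medicare: $4966.86 × 0.029 = $144.04
Social Security (OASDI): only $114380.46 − $112938.18 = $1442.28 of this check is subject → $1442.28 × 0.0608 = $87.69
Medical insurance premium: $365.01
Life insurance premium: $209.25
Roth 401(k) contribution: $4966.86 × 0.05 = $248.34
Total deductions = $174.54 + $35.55 + $85.62 + $178.85 + $69.54 + $144.04 + $87.69 + $365.01 + $209.25 + $248.34 = $1598.43
Net pay = $4966.86 − $1598.43 = $3368.43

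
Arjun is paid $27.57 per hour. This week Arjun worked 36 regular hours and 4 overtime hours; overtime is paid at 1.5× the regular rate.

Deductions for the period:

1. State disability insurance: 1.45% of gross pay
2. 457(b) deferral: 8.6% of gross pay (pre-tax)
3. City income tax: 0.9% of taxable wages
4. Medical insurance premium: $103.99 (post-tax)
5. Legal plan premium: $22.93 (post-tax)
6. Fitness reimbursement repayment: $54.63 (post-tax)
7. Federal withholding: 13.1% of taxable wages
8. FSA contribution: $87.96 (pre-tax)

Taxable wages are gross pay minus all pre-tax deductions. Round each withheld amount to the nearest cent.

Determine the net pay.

Regular pay: 36 × $27.57 = $992.52
Overtime pay: 4 × $27.57 × 1.5 = $165.42
Gross pay = $992.52 + $165.42 = $1157.94
FSA contribution: $87.96
457(b) deferral: $1157.94 × 0.086 = $99.58
Pre-tax total = $87.96 + $99.58 = $187.54
Taxable wages = $1157.94 − $187.54 = $970.40
Federal withholding: $970.40 × 0.131 = $127.12
City income tax: $970.40 × 0.009 = $8.73
State disability insurance: $1157.94 × 0.0145 = $16.79
Medical insurance premium: $103.99
Legal plan premium: $22.93
Fitness reimbursement repayment: $54.63
Total deductions = $87.96 + $99.58 + $127.12 + $8.73 + $16.79 + $103.99 + $22.93 + $54.63 = $521.73
Net pay = $1157.94 − $521.73 = $636.21

$636.21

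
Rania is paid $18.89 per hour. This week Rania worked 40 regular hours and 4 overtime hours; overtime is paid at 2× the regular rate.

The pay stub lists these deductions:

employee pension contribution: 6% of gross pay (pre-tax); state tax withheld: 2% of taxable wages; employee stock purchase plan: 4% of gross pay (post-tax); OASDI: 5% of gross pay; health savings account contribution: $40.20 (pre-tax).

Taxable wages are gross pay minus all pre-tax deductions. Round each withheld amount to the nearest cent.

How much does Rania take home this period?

$714.27

Regular pay: 40 × $18.89 = $755.60
Overtime pay: 4 × $18.89 × 2 = $151.12
Gross pay = $755.60 + $151.12 = $906.72
Health savings account contribution: $40.20
Employee pension contribution: $906.72 × 0.06 = $54.40
Pre-tax total = $40.20 + $54.40 = $94.60
Taxable wages = $906.72 − $94.60 = $812.12
State tax withheld: $812.12 × 0.02 = $16.24
OASDI: $906.72 × 0.05 = $45.34
Employee stock purchase plan: $906.72 × 0.04 = $36.27
Total deductions = $40.20 + $54.40 + $16.24 + $45.34 + $36.27 = $192.45
Net pay = $906.72 − $192.45 = $714.27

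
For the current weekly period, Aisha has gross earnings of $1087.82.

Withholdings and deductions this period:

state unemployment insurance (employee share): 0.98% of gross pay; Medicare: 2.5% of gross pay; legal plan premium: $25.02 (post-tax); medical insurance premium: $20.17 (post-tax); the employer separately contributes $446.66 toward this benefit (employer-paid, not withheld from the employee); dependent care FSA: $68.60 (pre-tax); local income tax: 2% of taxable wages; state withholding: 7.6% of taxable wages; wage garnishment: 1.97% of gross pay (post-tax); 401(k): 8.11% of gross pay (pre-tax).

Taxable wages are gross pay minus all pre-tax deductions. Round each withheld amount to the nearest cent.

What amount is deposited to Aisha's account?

Dependent care FSA: $68.60
401(k): $1087.82 × 0.0811 = $88.22
Pre-tax total = $68.60 + $88.22 = $156.82
Taxable wages = $1087.82 − $156.82 = $931.00
State withholding: $931.00 × 0.076 = $70.76
Local income tax: $931.00 × 0.02 = $18.62
Medicare: $1087.82 × 0.025 = $27.20
State unemployment insurance (employee share): $1087.82 × 0.0098 = $10.66
Legal plan premium: $25.02
Medical insurance premium: $20.17
Wage garnishment: $1087.82 × 0.0197 = $21.43
(Employer's $446.66 toward medical insurance premium is not withheld from the employee.)
Total deductions = $68.60 + $88.22 + $70.76 + $18.62 + $27.20 + $10.66 + $25.02 + $20.17 + $21.43 = $350.68
Net pay = $1087.82 − $350.68 = $737.14

$737.14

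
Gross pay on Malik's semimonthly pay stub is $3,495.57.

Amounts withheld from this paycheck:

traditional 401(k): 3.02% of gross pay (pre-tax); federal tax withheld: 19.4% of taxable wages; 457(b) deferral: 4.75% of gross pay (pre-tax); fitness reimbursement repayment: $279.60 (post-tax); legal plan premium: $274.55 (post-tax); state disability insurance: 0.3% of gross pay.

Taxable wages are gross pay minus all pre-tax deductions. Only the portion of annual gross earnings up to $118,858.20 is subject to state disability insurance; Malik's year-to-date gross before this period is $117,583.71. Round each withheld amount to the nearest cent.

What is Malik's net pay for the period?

Traditional 401(k): $3,495.57 × 0.0302 = $105.57
457(b) deferral: $3,495.57 × 0.0475 = $166.04
Pre-tax total = $105.57 + $166.04 = $271.61
Taxable wages = $3,495.57 − $271.61 = $3,223.96
Federal tax withheld: $3,223.96 × 0.194 = $625.45
State disability insurance: only $118,858.20 − $117,583.71 = $1,274.49 of this check is subject → $1,274.49 × 0.003 = $3.82
Legal plan premium: $274.55
Fitness reimbursement repayment: $279.60
Total deductions = $105.57 + $166.04 + $625.45 + $3.82 + $274.55 + $279.60 = $1,455.03
Net pay = $3,495.57 − $1,455.03 = $2,040.54

$2,040.54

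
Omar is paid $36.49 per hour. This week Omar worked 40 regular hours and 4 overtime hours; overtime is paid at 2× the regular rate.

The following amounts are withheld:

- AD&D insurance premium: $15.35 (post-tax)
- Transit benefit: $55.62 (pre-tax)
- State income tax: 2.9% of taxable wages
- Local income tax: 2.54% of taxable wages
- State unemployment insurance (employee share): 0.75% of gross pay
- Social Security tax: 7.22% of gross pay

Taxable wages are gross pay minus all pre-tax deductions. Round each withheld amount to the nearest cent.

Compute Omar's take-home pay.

$1,448.69

Regular pay: 40 × $36.49 = $1,459.60
Overtime pay: 4 × $36.49 × 2 = $291.92
Gross pay = $1,459.60 + $291.92 = $1,751.52
Transit benefit: $55.62
Taxable wages = $1,751.52 − $55.62 = $1,695.90
Local income tax: $1,695.90 × 0.0254 = $43.08
State income tax: $1,695.90 × 0.029 = $49.18
Social Security tax: $1,751.52 × 0.0722 = $126.46
State unemployment insurance (employee share): $1,751.52 × 0.0075 = $13.14
AD&D insurance premium: $15.35
Total deductions = $55.62 + $43.08 + $49.18 + $126.46 + $13.14 + $15.35 = $302.83
Net pay = $1,751.52 − $302.83 = $1,448.69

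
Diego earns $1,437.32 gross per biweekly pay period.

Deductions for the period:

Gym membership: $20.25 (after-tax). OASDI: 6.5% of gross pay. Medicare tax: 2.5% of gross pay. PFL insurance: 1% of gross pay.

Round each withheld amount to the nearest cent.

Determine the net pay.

OASDI: $1,437.32 × 0.065 = $93.43
Medicare tax: $1,437.32 × 0.025 = $35.93
PFL insurance: $1,437.32 × 0.01 = $14.37
Gym membership: $20.25
Total deductions = $93.43 + $35.93 + $14.37 + $20.25 = $163.98
Net pay = $1,437.32 − $163.98 = $1,273.34

$1,273.34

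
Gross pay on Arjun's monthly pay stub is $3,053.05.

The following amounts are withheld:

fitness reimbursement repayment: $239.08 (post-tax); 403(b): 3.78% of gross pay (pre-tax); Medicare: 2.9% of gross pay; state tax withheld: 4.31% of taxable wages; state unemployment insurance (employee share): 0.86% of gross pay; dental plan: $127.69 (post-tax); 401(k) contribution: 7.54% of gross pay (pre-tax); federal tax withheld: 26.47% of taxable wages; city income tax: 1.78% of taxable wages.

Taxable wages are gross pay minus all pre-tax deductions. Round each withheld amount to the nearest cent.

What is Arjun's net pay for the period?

401(k) contribution: $3,053.05 × 0.0754 = $230.20
403(b): $3,053.05 × 0.0378 = $115.41
Pre-tax total = $230.20 + $115.41 = $345.61
Taxable wages = $3,053.05 − $345.61 = $2,707.44
State tax withheld: $2,707.44 × 0.0431 = $116.69
Federal tax withheld: $2,707.44 × 0.2647 = $716.66
City income tax: $2,707.44 × 0.0178 = $48.19
State unemployment insurance (employee share): $3,053.05 × 0.0086 = $26.26
Medicare: $3,053.05 × 0.029 = $88.54
Fitness reimbursement repayment: $239.08
Dental plan: $127.69
Total deductions = $230.20 + $115.41 + $116.69 + $716.66 + $48.19 + $26.26 + $88.54 + $239.08 + $127.69 = $1,708.72
Net pay = $3,053.05 − $1,708.72 = $1,344.33

$1,344.33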